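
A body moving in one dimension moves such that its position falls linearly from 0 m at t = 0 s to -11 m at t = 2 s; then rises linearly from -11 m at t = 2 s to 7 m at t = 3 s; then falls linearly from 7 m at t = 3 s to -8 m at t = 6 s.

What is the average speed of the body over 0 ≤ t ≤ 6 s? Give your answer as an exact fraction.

Average speed = (total path length)/(elapsed time); on a piecewise-linear x-t graph the path length is Σ|Δx|.
0–2 s: |Δx| = |-11 − 0| = 11 m
2–3 s: |Δx| = |7 − -11| = 18 m
3–6 s: |Δx| = |-8 − 7| = 15 m
Total path = 44 m; average speed = 44/6 = 22/3 m/s.

22/3 m/s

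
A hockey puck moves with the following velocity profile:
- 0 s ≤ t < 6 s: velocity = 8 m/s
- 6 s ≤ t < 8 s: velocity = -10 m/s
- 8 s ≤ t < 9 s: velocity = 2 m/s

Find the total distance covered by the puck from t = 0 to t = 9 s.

Distance (not displacement) is the total path length: add the absolute areas under v-t.
0–6 s: |8| × 6 = 48 m
6–8 s: |-10| × 2 = 20 m
8–9 s: |2| × 1 = 2 m
Total distance = 70 m

70 m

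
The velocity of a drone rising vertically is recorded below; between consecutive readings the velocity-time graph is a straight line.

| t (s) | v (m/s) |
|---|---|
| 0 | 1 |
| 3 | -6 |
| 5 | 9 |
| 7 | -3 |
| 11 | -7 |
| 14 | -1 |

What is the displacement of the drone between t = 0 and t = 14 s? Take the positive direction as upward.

Net displacement equals the area under the velocity-time graph (areas below the axis count negative).
0–3 s: ½(1 + -6)(3) = -7.5 m
3–5 s: ½(-6 + 9)(2) = 3 m
5–7 s: ½(9 + -3)(2) = 6 m
7–11 s: ½(-3 + -7)(4) = -20 m
11–14 s: ½(-7 + -1)(3) = -12 m
Net displacement = -30.5 m

-30.5 m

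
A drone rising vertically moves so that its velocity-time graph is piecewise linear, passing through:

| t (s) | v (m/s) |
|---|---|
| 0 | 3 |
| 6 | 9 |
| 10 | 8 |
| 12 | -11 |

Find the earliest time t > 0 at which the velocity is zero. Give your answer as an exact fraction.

t = 206/19 s

v changes sign on 10–12 s (from 8 to -11); the graph is linear there, so v = 0 at t = 10 + (-8)·(12 − 10)/(-11 − 8) = 206/19 s.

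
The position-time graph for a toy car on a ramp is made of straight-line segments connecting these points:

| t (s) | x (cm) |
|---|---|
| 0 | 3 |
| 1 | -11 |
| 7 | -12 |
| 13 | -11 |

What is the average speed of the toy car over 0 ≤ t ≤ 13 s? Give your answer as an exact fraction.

16/13 cm/s

Average speed = (total path length)/(elapsed time); on a piecewise-linear x-t graph the path length is Σ|Δx|.
0–1 s: |Δx| = |-11 − 3| = 14 cm
1–7 s: |Δx| = |-12 − -11| = 1 cm
7–13 s: |Δx| = |-11 − -12| = 1 cm
Total path = 16 cm; average speed = 16/13 = 16/13 cm/s.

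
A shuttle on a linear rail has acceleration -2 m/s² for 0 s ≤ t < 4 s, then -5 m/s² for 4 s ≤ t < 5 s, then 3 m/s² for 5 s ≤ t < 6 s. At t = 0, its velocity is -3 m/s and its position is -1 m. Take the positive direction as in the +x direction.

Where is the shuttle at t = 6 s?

On each constant-a segment, Δv = aΔt and Δx = v₀Δt + ½aΔt²; chain segment to segment.
0–4 s: v starts -3 m/s; Δx = -3·4 + ½·-2·4² = -28 m; v ends -11 m/s.
4–5 s: v starts -11 m/s; Δx = -11·1 + ½·-5·1² = -13.5 m; v ends -16 m/s.
5–6 s: v starts -16 m/s; Δx = -16·1 + ½·3·1² = -14.5 m; v ends -13 m/s.
x(6) = -1 + Σ Δx = -57 m.

-57 m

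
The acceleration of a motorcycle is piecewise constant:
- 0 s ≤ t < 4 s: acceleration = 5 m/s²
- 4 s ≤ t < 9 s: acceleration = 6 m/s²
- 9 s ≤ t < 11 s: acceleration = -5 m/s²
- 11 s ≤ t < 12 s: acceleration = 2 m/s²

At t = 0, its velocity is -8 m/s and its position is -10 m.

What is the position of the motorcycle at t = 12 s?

On each constant-a segment, Δv = aΔt and Δx = v₀Δt + ½aΔt²; chain segment to segment.
0–4 s: v starts -8 m/s; Δx = -8·4 + ½·5·4² = 8 m; v ends 12 m/s.
4–9 s: v starts 12 m/s; Δx = 12·5 + ½·6·5² = 135 m; v ends 42 m/s.
9–11 s: v starts 42 m/s; Δx = 42·2 + ½·-5·2² = 74 m; v ends 32 m/s.
11–12 s: v starts 32 m/s; Δx = 32·1 + ½·2·1² = 33 m; v ends 34 m/s.
x(12) = -10 + Σ Δx = 240 m.

240 m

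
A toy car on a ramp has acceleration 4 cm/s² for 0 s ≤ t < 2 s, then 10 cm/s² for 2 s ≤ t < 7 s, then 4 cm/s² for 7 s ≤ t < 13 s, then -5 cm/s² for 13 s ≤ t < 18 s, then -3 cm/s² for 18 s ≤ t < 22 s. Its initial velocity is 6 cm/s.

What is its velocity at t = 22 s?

51 cm/s

Δv equals the area under the a-t graph; then v = v₀ + Δv.
0–2 s: 4 × 2 = 8 cm/s
2–7 s: 10 × 5 = 50 cm/s
7–13 s: 4 × 6 = 24 cm/s
13–18 s: -5 × 5 = -25 cm/s
18–22 s: -3 × 4 = -12 cm/s
Δv = 45 cm/s, so v(22) = 6 + (45) = 51 cm/s.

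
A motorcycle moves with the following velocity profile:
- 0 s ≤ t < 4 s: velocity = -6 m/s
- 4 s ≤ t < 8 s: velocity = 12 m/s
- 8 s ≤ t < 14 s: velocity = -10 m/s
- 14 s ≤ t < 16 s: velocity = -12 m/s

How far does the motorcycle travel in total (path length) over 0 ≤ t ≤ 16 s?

156 m

Total distance travelled is ∫|v| dt — sum the magnitudes of each area piece.
0–4 s: |-6| × 4 = 24 m
4–8 s: |12| × 4 = 48 m
8–14 s: |-10| × 6 = 60 m
14–16 s: |-12| × 2 = 24 m
Total distance = 156 m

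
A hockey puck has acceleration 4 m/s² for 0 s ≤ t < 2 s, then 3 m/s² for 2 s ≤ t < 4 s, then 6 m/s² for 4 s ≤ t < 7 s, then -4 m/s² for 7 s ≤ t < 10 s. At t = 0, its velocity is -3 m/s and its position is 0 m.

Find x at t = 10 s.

On each constant-a segment, Δv = aΔt and Δx = v₀Δt + ½aΔt²; chain segment to segment.
0–2 s: v starts -3 m/s; Δx = -3·2 + ½·4·2² = 2 m; v ends 5 m/s.
2–4 s: v starts 5 m/s; Δx = 5·2 + ½·3·2² = 16 m; v ends 11 m/s.
4–7 s: v starts 11 m/s; Δx = 11·3 + ½·6·3² = 60 m; v ends 29 m/s.
7–10 s: v starts 29 m/s; Δx = 29·3 + ½·-4·3² = 69 m; v ends 17 m/s.
x(10) = 0 + Σ Δx = 147 m.

147 m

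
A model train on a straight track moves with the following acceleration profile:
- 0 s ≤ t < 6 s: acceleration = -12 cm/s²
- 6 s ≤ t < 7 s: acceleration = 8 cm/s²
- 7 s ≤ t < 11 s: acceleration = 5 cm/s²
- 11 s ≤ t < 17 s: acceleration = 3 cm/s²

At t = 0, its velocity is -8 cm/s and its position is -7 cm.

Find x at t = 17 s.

On each constant-a segment, Δv = aΔt and Δx = v₀Δt + ½aΔt²; chain segment to segment.
0–6 s: v starts -8 cm/s; Δx = -8·6 + ½·-12·6² = -264 cm; v ends -80 cm/s.
6–7 s: v starts -80 cm/s; Δx = -80·1 + ½·8·1² = -76 cm; v ends -72 cm/s.
7–11 s: v starts -72 cm/s; Δx = -72·4 + ½·5·4² = -248 cm; v ends -52 cm/s.
11–17 s: v starts -52 cm/s; Δx = -52·6 + ½·3·6² = -258 cm; v ends -34 cm/s.
x(17) = -7 + Σ Δx = -853 cm.

-853 cm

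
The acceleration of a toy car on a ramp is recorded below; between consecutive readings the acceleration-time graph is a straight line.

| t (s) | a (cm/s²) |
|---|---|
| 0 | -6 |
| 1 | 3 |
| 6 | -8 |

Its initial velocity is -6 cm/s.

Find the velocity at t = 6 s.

-20 cm/s

Δv equals the area under the a-t graph; then v = v₀ + Δv.
0–1 s: ½(-6 + 3)(1) = -1.5 cm/s
1–6 s: ½(3 + -8)(5) = -12.5 cm/s
Δv = -14 cm/s, so v(6) = -6 + (-14) = -20 cm/s.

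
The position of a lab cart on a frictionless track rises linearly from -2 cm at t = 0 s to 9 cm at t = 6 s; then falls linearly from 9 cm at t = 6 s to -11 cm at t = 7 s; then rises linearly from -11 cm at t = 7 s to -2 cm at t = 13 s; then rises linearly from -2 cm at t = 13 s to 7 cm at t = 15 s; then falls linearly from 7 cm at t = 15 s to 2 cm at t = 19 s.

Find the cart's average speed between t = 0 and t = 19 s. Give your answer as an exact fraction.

54/19 cm/s

Average speed = (total path length)/(elapsed time); on a piecewise-linear x-t graph the path length is Σ|Δx|.
0–6 s: |Δx| = |9 − -2| = 11 cm
6–7 s: |Δx| = |-11 − 9| = 20 cm
7–13 s: |Δx| = |-2 − -11| = 9 cm
13–15 s: |Δx| = |7 − -2| = 9 cm
15–19 s: |Δx| = |2 − 7| = 5 cm
Total path = 54 cm; average speed = 54/19 = 54/19 cm/s.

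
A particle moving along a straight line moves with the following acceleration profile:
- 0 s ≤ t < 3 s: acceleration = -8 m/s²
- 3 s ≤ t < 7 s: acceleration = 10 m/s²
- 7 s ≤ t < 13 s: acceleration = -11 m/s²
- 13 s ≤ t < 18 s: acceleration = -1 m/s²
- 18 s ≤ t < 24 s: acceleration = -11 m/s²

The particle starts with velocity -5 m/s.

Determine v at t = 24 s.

-126 m/s

Δv equals the area under the a-t graph; then v = v₀ + Δv.
0–3 s: -8 × 3 = -24 m/s
3–7 s: 10 × 4 = 40 m/s
7–13 s: -11 × 6 = -66 m/s
13–18 s: -1 × 5 = -5 m/s
18–24 s: -11 × 6 = -66 m/s
Δv = -121 m/s, so v(24) = -5 + (-121) = -126 m/s.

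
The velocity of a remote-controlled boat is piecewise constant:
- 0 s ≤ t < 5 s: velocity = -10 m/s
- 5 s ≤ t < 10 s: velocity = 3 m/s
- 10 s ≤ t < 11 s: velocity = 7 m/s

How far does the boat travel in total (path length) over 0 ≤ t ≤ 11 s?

Total distance travelled is ∫|v| dt — sum the magnitudes of each area piece.
0–5 s: |-10| × 5 = 50 m
5–10 s: |3| × 5 = 15 m
10–11 s: |7| × 1 = 7 m
Total distance = 72 m

72 m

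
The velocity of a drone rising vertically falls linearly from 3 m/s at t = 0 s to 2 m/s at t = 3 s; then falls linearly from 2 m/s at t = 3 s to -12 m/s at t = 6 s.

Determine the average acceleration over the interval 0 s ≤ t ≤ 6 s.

-2.5 m/s²

Average acceleration = Δv/Δt = (-12 − 3)/(6 − 0) = -2.5 m/s².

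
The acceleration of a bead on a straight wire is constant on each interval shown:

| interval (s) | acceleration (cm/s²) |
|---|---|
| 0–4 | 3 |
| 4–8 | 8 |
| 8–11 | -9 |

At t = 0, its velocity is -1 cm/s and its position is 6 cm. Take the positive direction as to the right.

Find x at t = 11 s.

222.5 cm

On each constant-a segment, Δv = aΔt and Δx = v₀Δt + ½aΔt²; chain segment to segment.
0–4 s: v starts -1 cm/s; Δx = -1·4 + ½·3·4² = 20 cm; v ends 11 cm/s.
4–8 s: v starts 11 cm/s; Δx = 11·4 + ½·8·4² = 108 cm; v ends 43 cm/s.
8–11 s: v starts 43 cm/s; Δx = 43·3 + ½·-9·3² = 88.5 cm; v ends 16 cm/s.
x(11) = 6 + Σ Δx = 222.5 cm.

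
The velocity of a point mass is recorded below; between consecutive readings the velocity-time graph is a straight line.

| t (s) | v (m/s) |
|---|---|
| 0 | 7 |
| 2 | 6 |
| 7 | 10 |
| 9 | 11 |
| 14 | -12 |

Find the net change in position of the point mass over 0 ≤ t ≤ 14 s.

Displacement is the signed area under the v-t curve.
0–2 s: ½(7 + 6)(2) = 13 m
2–7 s: ½(6 + 10)(5) = 40 m
7–9 s: ½(10 + 11)(2) = 21 m
9–14 s: ½(11 + -12)(5) = -2.5 m
Net displacement = 71.5 m

71.5 m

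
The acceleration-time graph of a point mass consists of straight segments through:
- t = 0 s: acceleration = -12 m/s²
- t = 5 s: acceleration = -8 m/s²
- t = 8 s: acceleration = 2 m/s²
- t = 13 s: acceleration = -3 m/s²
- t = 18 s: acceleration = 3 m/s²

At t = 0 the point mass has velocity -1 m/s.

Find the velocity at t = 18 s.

-62.5 m/s

Δv equals the area under the a-t graph; then v = v₀ + Δv.
0–5 s: ½(-12 + -8)(5) = -50 m/s
5–8 s: ½(-8 + 2)(3) = -9 m/s
8–13 s: ½(2 + -3)(5) = -2.5 m/s
13–18 s: ½(-3 + 3)(5) = 0 m/s
Δv = -61.5 m/s, so v(18) = -1 + (-61.5) = -62.5 m/s.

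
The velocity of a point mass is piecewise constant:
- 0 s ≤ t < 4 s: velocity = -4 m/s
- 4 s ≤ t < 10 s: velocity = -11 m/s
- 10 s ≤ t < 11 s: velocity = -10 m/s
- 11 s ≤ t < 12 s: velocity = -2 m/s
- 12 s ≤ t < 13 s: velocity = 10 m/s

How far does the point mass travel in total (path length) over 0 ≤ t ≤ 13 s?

Distance (not displacement) is the total path length: add the absolute areas under v-t.
0–4 s: |-4| × 4 = 16 m
4–10 s: |-11| × 6 = 66 m
10–11 s: |-10| × 1 = 10 m
11–12 s: |-2| × 1 = 2 m
12–13 s: |10| × 1 = 10 m
Total distance = 104 m

104 m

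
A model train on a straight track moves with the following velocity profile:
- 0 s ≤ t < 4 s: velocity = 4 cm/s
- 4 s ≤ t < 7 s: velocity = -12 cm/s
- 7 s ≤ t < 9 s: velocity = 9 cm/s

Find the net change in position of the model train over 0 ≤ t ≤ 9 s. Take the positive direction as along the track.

-2 cm

Net displacement equals the area under the velocity-time graph (areas below the axis count negative).
0–4 s: 4 × 4 = 16 cm
4–7 s: -12 × 3 = -36 cm
7–9 s: 9 × 2 = 18 cm
Net displacement = -2 cm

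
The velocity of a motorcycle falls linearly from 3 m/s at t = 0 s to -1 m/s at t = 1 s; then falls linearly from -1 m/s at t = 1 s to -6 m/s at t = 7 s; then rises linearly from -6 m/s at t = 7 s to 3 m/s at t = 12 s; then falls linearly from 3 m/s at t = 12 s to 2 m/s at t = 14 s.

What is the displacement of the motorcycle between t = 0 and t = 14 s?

Displacement is the signed area under the v-t curve.
0–1 s: ½(3 + -1)(1) = 1 m
1–7 s: ½(-1 + -6)(6) = -21 m
7–12 s: ½(-6 + 3)(5) = -7.5 m
12–14 s: ½(3 + 2)(2) = 5 m
Net displacement = -22.5 m

-22.5 m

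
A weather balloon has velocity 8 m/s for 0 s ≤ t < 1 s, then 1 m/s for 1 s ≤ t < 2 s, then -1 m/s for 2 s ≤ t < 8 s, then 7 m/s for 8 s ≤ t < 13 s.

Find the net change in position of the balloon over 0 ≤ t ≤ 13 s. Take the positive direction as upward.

Net displacement equals the area under the velocity-time graph (areas below the axis count negative).
0–1 s: 8 × 1 = 8 m
1–2 s: 1 × 1 = 1 m
2–8 s: -1 × 6 = -6 m
8–13 s: 7 × 5 = 35 m
Net displacement = 38 m

38 m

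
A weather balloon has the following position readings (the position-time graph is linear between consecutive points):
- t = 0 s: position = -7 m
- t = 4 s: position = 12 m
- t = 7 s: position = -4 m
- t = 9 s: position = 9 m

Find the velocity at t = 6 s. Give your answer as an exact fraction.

-16/3 m/s

Velocity is the slope of the x-t graph on 4–7 s: (-4 − 12)/(7 − 4) = -16/3 m/s.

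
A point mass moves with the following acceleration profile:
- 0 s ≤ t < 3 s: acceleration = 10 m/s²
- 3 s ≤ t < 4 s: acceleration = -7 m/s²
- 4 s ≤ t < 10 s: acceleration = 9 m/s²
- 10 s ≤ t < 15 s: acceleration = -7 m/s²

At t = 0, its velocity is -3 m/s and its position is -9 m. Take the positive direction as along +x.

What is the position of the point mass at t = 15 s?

On each constant-a segment, Δv = aΔt and Δx = v₀Δt + ½aΔt²; chain segment to segment.
0–3 s: v starts -3 m/s; Δx = -3·3 + ½·10·3² = 36 m; v ends 27 m/s.
3–4 s: v starts 27 m/s; Δx = 27·1 + ½·-7·1² = 23.5 m; v ends 20 m/s.
4–10 s: v starts 20 m/s; Δx = 20·6 + ½·9·6² = 282 m; v ends 74 m/s.
10–15 s: v starts 74 m/s; Δx = 74·5 + ½·-7·5² = 282.5 m; v ends 39 m/s.
x(15) = -9 + Σ Δx = 615 m.

615 m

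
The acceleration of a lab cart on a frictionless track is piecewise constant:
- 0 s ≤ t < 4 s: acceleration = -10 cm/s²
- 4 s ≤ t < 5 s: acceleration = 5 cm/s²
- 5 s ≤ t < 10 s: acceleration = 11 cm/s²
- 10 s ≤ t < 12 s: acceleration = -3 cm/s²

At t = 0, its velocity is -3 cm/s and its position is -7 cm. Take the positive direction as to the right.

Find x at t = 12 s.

On each constant-a segment, Δv = aΔt and Δx = v₀Δt + ½aΔt²; chain segment to segment.
0–4 s: v starts -3 cm/s; Δx = -3·4 + ½·-10·4² = -92 cm; v ends -43 cm/s.
4–5 s: v starts -43 cm/s; Δx = -43·1 + ½·5·1² = -40.5 cm; v ends -38 cm/s.
5–10 s: v starts -38 cm/s; Δx = -38·5 + ½·11·5² = -52.5 cm; v ends 17 cm/s.
10–12 s: v starts 17 cm/s; Δx = 17·2 + ½·-3·2² = 28 cm; v ends 11 cm/s.
x(12) = -7 + Σ Δx = -164 cm.

-164 cm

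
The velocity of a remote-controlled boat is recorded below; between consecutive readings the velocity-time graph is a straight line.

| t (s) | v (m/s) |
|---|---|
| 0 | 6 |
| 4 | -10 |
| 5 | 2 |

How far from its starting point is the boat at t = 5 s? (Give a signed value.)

-12 m

Net displacement equals the area under the velocity-time graph (areas below the axis count negative).
0–4 s: ½(6 + -10)(4) = -8 m
4–5 s: ½(-10 + 2)(1) = -4 m
Net displacement = -12 m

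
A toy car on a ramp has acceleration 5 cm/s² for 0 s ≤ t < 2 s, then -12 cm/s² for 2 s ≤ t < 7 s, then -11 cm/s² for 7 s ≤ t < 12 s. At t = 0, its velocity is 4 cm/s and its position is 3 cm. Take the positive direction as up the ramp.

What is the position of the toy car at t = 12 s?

On each constant-a segment, Δv = aΔt and Δx = v₀Δt + ½aΔt²; chain segment to segment.
0–2 s: v starts 4 cm/s; Δx = 4·2 + ½·5·2² = 18 cm; v ends 14 cm/s.
2–7 s: v starts 14 cm/s; Δx = 14·5 + ½·-12·5² = -80 cm; v ends -46 cm/s.
7–12 s: v starts -46 cm/s; Δx = -46·5 + ½·-11·5² = -367.5 cm; v ends -101 cm/s.
x(12) = 3 + Σ Δx = -426.5 cm.

-426.5 cm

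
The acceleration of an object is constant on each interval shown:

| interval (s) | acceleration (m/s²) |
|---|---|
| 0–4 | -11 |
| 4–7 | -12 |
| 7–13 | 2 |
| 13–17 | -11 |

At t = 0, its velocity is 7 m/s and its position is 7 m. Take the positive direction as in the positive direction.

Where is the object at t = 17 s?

-952 m

On each constant-a segment, Δv = aΔt and Δx = v₀Δt + ½aΔt²; chain segment to segment.
0–4 s: v starts 7 m/s; Δx = 7·4 + ½·-11·4² = -60 m; v ends -37 m/s.
4–7 s: v starts -37 m/s; Δx = -37·3 + ½·-12·3² = -165 m; v ends -73 m/s.
7–13 s: v starts -73 m/s; Δx = -73·6 + ½·2·6² = -402 m; v ends -61 m/s.
13–17 s: v starts -61 m/s; Δx = -61·4 + ½·-11·4² = -332 m; v ends -105 m/s.
x(17) = 7 + Σ Δx = -952 m.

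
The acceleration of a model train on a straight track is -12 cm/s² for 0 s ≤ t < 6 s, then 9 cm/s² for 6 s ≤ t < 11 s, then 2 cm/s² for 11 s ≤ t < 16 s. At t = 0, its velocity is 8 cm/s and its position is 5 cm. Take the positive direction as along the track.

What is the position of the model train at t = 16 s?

On each constant-a segment, Δv = aΔt and Δx = v₀Δt + ½aΔt²; chain segment to segment.
0–6 s: v starts 8 cm/s; Δx = 8·6 + ½·-12·6² = -168 cm; v ends -64 cm/s.
6–11 s: v starts -64 cm/s; Δx = -64·5 + ½·9·5² = -207.5 cm; v ends -19 cm/s.
11–16 s: v starts -19 cm/s; Δx = -19·5 + ½·2·5² = -70 cm; v ends -9 cm/s.
x(16) = 5 + Σ Δx = -440.5 cm.

-440.5 cm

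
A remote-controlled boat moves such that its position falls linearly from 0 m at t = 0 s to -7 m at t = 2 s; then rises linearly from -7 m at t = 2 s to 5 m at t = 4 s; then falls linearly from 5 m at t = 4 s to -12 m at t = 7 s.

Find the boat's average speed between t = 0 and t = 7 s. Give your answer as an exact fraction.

36/7 m/s

Average speed = (total path length)/(elapsed time); on a piecewise-linear x-t graph the path length is Σ|Δx|.
0–2 s: |Δx| = |-7 − 0| = 7 m
2–4 s: |Δx| = |5 − -7| = 12 m
4–7 s: |Δx| = |-12 − 5| = 17 m
Total path = 36 m; average speed = 36/7 = 36/7 m/s.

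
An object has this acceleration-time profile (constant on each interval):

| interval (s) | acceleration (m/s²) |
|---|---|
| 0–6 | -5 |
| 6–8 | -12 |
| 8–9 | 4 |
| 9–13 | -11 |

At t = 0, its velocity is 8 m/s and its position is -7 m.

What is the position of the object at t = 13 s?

-417 m

On each constant-a segment, Δv = aΔt and Δx = v₀Δt + ½aΔt²; chain segment to segment.
0–6 s: v starts 8 m/s; Δx = 8·6 + ½·-5·6² = -42 m; v ends -22 m/s.
6–8 s: v starts -22 m/s; Δx = -22·2 + ½·-12·2² = -68 m; v ends -46 m/s.
8–9 s: v starts -46 m/s; Δx = -46·1 + ½·4·1² = -44 m; v ends -42 m/s.
9–13 s: v starts -42 m/s; Δx = -42·4 + ½·-11·4² = -256 m; v ends -86 m/s.
x(13) = -7 + Σ Δx = -417 m.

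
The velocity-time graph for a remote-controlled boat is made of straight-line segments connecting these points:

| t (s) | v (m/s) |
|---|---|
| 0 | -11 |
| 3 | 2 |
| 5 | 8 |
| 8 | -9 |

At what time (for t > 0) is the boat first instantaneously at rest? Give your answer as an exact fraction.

t = 33/13 s

v changes sign on 0–3 s (from -11 to 2); the graph is linear there, so v = 0 at t = 0 + (11)·(3 − 0)/(2 − -11) = 33/13 s.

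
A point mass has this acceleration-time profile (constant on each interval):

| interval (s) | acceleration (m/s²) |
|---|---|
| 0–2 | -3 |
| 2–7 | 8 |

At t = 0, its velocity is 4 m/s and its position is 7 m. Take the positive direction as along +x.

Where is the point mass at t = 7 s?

99 m

On each constant-a segment, Δv = aΔt and Δx = v₀Δt + ½aΔt²; chain segment to segment.
0–2 s: v starts 4 m/s; Δx = 4·2 + ½·-3·2² = 2 m; v ends -2 m/s.
2–7 s: v starts -2 m/s; Δx = -2·5 + ½·8·5² = 90 m; v ends 38 m/s.
x(7) = 7 + Σ Δx = 99 m.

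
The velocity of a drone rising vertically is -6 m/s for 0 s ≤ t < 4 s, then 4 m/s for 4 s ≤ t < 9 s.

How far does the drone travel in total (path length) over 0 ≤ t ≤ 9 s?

44 m

Distance (not displacement) is the total path length: add the absolute areas under v-t.
0–4 s: |-6| × 4 = 24 m
4–9 s: |4| × 5 = 20 m
Total distance = 44 m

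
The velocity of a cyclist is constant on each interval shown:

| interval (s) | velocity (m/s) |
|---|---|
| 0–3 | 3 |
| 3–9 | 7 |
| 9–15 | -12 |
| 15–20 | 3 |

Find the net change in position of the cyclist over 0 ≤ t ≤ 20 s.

Net displacement equals the area under the velocity-time graph (areas below the axis count negative).
0–3 s: 3 × 3 = 9 m
3–9 s: 7 × 6 = 42 m
9–15 s: -12 × 6 = -72 m
15–20 s: 3 × 5 = 15 m
Net displacement = -6 m

-6 m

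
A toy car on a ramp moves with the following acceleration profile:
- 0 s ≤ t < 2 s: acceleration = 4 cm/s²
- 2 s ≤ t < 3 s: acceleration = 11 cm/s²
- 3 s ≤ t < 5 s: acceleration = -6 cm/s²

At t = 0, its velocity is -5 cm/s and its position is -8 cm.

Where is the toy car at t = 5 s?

On each constant-a segment, Δv = aΔt and Δx = v₀Δt + ½aΔt²; chain segment to segment.
0–2 s: v starts -5 cm/s; Δx = -5·2 + ½·4·2² = -2 cm; v ends 3 cm/s.
2–3 s: v starts 3 cm/s; Δx = 3·1 + ½·11·1² = 8.5 cm; v ends 14 cm/s.
3–5 s: v starts 14 cm/s; Δx = 14·2 + ½·-6·2² = 16 cm; v ends 2 cm/s.
x(5) = -8 + Σ Δx = 14.5 cm.

14.5 cm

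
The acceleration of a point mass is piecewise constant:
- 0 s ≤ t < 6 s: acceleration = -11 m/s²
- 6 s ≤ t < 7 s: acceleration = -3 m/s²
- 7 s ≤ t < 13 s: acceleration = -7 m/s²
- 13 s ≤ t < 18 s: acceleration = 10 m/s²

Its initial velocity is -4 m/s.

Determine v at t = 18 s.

-65 m/s

Δv equals the area under the a-t graph; then v = v₀ + Δv.
0–6 s: -11 × 6 = -66 m/s
6–7 s: -3 × 1 = -3 m/s
7–13 s: -7 × 6 = -42 m/s
13–18 s: 10 × 5 = 50 m/s
Δv = -61 m/s, so v(18) = -4 + (-61) = -65 m/s.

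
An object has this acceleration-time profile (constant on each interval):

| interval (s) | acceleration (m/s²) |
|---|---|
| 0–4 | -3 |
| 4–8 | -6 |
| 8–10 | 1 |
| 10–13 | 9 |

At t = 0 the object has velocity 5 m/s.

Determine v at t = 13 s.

Δv equals the area under the a-t graph; then v = v₀ + Δv.
0–4 s: -3 × 4 = -12 m/s
4–8 s: -6 × 4 = -24 m/s
8–10 s: 1 × 2 = 2 m/s
10–13 s: 9 × 3 = 27 m/s
Δv = -7 m/s, so v(13) = 5 + (-7) = -2 m/s.

-2 m/s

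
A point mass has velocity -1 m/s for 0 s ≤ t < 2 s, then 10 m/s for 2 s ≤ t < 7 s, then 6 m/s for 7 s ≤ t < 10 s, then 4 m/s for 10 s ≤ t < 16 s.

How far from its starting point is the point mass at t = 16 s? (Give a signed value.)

Net displacement equals the area under the velocity-time graph (areas below the axis count negative).
0–2 s: -1 × 2 = -2 m
2–7 s: 10 × 5 = 50 m
7–10 s: 6 × 3 = 18 m
10–16 s: 4 × 6 = 24 m
Net displacement = 90 m

90 m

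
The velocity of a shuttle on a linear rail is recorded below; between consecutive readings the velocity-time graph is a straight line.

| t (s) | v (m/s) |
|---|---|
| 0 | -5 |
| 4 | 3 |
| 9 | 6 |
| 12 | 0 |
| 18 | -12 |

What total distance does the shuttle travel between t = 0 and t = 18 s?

Total distance travelled is ∫|v| dt — sum the magnitudes of each area piece.
0–4 s: v = 0 at t = 2.5 s; triangle areas 6.25 + 2.25 = 8.5 m
4–9 s: |½(3 + 6)(5)| = 22.5 m
9–12 s: |½(6 + 0)(3)| = 9 m
12–18 s: |½(0 + -12)(6)| = 36 m
Total distance = 76 m

76 m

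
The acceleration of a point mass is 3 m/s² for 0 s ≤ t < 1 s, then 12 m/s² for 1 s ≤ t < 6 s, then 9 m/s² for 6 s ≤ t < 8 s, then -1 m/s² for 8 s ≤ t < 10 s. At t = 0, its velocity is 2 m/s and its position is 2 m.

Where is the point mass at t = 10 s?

On each constant-a segment, Δv = aΔt and Δx = v₀Δt + ½aΔt²; chain segment to segment.
0–1 s: v starts 2 m/s; Δx = 2·1 + ½·3·1² = 3.5 m; v ends 5 m/s.
1–6 s: v starts 5 m/s; Δx = 5·5 + ½·12·5² = 175 m; v ends 65 m/s.
6–8 s: v starts 65 m/s; Δx = 65·2 + ½·9·2² = 148 m; v ends 83 m/s.
8–10 s: v starts 83 m/s; Δx = 83·2 + ½·-1·2² = 164 m; v ends 81 m/s.
x(10) = 2 + Σ Δx = 492.5 m.

492.5 m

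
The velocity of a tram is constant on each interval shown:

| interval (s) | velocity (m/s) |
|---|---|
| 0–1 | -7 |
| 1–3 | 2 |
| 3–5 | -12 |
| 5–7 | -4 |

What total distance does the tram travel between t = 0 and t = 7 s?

43 m

Distance (not displacement) is the total path length: add the absolute areas under v-t.
0–1 s: |-7| × 1 = 7 m
1–3 s: |2| × 2 = 4 m
3–5 s: |-12| × 2 = 24 m
5–7 s: |-4| × 2 = 8 m
Total distance = 43 m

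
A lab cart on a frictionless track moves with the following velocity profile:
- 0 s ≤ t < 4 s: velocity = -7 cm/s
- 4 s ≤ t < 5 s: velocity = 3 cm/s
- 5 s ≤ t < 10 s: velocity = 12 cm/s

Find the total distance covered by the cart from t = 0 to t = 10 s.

91 cm

Total distance travelled is ∫|v| dt — sum the magnitudes of each area piece.
0–4 s: |-7| × 4 = 28 cm
4–5 s: |3| × 1 = 3 cm
5–10 s: |12| × 5 = 60 cm
Total distance = 91 cm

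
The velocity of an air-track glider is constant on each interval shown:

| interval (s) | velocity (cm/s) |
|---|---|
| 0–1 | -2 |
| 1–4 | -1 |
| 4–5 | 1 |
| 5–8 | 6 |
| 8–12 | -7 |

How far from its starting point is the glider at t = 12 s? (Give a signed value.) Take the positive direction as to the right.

Displacement is the signed area under the v-t curve.
0–1 s: -2 × 1 = -2 cm
1–4 s: -1 × 3 = -3 cm
4–5 s: 1 × 1 = 1 cm
5–8 s: 6 × 3 = 18 cm
8–12 s: -7 × 4 = -28 cm
Net displacement = -14 cm

-14 cm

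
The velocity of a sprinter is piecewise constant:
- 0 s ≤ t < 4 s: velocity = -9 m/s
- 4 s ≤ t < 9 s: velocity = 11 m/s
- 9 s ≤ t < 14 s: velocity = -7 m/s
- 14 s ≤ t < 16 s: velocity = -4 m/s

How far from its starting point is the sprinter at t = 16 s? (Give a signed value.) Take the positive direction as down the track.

-24 m

Net displacement equals the area under the velocity-time graph (areas below the axis count negative).
0–4 s: -9 × 4 = -36 m
4–9 s: 11 × 5 = 55 m
9–14 s: -7 × 5 = -35 m
14–16 s: -4 × 2 = -8 m
Net displacement = -24 m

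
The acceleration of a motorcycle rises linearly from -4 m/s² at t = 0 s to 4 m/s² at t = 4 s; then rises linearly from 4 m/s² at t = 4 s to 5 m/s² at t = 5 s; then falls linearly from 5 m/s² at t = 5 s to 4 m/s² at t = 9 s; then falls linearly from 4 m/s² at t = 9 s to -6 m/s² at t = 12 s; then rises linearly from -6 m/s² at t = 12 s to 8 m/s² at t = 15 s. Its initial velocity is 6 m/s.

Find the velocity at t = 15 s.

28.5 m/s

Δv equals the area under the a-t graph; then v = v₀ + Δv.
0–4 s: ½(-4 + 4)(4) = 0 m/s
4–5 s: ½(4 + 5)(1) = 4.5 m/s
5–9 s: ½(5 + 4)(4) = 18 m/s
9–12 s: ½(4 + -6)(3) = -3 m/s
12–15 s: ½(-6 + 8)(3) = 3 m/s
Δv = 22.5 m/s, so v(15) = 6 + (22.5) = 28.5 m/s.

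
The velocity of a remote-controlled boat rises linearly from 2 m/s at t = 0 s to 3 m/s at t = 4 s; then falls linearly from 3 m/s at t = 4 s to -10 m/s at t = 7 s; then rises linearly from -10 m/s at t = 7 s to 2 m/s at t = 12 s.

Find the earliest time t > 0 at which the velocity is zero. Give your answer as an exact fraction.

t = 61/13 s

v changes sign on 4–7 s (from 3 to -10); the graph is linear there, so v = 0 at t = 4 + (-3)·(7 − 4)/(-10 − 3) = 61/13 s.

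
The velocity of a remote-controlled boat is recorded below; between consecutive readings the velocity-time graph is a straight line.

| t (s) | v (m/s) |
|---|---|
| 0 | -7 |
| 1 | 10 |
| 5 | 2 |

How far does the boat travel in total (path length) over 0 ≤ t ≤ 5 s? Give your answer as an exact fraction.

965/34 m

Total distance travelled is ∫|v| dt — sum the magnitudes of each area piece.
0–1 s: v = 0 at t = 7/17 s; triangle areas 49/34 + 50/17 = 149/34 m
1–5 s: |½(10 + 2)(4)| = 24 m
Total distance = 965/34 m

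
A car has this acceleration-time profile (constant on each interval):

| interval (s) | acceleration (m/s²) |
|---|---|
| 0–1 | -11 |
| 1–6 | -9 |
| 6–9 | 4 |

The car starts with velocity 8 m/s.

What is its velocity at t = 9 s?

Δv equals the area under the a-t graph; then v = v₀ + Δv.
0–1 s: -11 × 1 = -11 m/s
1–6 s: -9 × 5 = -45 m/s
6–9 s: 4 × 3 = 12 m/s
Δv = -44 m/s, so v(9) = 8 + (-44) = -36 m/s.

-36 m/s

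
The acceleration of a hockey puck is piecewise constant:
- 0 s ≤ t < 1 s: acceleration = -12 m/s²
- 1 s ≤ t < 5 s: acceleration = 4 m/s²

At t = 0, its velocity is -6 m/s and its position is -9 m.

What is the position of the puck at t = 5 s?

On each constant-a segment, Δv = aΔt and Δx = v₀Δt + ½aΔt²; chain segment to segment.
0–1 s: v starts -6 m/s; Δx = -6·1 + ½·-12·1² = -12 m; v ends -18 m/s.
1–5 s: v starts -18 m/s; Δx = -18·4 + ½·4·4² = -40 m; v ends -2 m/s.
x(5) = -9 + Σ Δx = -61 m.

-61 m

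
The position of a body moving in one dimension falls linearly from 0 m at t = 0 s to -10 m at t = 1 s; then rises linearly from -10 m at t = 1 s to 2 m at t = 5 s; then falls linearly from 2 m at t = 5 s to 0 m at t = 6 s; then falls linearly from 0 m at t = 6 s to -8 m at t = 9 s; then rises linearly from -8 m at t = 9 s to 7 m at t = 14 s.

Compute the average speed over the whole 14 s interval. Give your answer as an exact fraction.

Average speed = (total path length)/(elapsed time); on a piecewise-linear x-t graph the path length is Σ|Δx|.
0–1 s: |Δx| = |-10 − 0| = 10 m
1–5 s: |Δx| = |2 − -10| = 12 m
5–6 s: |Δx| = |0 − 2| = 2 m
6–9 s: |Δx| = |-8 − 0| = 8 m
9–14 s: |Δx| = |7 − -8| = 15 m
Total path = 47 m; average speed = 47/14 = 47/14 m/s.

47/14 m/s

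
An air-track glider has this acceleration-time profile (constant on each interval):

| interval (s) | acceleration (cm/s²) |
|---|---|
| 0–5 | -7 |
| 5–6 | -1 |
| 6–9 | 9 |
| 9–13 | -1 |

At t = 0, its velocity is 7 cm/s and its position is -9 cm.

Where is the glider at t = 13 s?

On each constant-a segment, Δv = aΔt and Δx = v₀Δt + ½aΔt²; chain segment to segment.
0–5 s: v starts 7 cm/s; Δx = 7·5 + ½·-7·5² = -52.5 cm; v ends -28 cm/s.
5–6 s: v starts -28 cm/s; Δx = -28·1 + ½·-1·1² = -28.5 cm; v ends -29 cm/s.
6–9 s: v starts -29 cm/s; Δx = -29·3 + ½·9·3² = -46.5 cm; v ends -2 cm/s.
9–13 s: v starts -2 cm/s; Δx = -2·4 + ½·-1·4² = -16 cm; v ends -6 cm/s.
x(13) = -9 + Σ Δx = -152.5 cm.

-152.5 cm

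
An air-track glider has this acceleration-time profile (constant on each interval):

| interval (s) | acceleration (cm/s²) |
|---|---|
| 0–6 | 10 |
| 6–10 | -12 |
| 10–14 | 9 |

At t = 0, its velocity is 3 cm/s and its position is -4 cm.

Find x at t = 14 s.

482 cm

On each constant-a segment, Δv = aΔt and Δx = v₀Δt + ½aΔt²; chain segment to segment.
0–6 s: v starts 3 cm/s; Δx = 3·6 + ½·10·6² = 198 cm; v ends 63 cm/s.
6–10 s: v starts 63 cm/s; Δx = 63·4 + ½·-12·4² = 156 cm; v ends 15 cm/s.
10–14 s: v starts 15 cm/s; Δx = 15·4 + ½·9·4² = 132 cm; v ends 51 cm/s.
x(14) = -4 + Σ Δx = 482 cm.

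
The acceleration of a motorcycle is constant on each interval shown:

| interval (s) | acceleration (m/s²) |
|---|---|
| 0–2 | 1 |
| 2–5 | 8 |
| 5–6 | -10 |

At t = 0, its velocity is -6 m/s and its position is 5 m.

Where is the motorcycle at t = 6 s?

34 m

On each constant-a segment, Δv = aΔt and Δx = v₀Δt + ½aΔt²; chain segment to segment.
0–2 s: v starts -6 m/s; Δx = -6·2 + ½·1·2² = -10 m; v ends -4 m/s.
2–5 s: v starts -4 m/s; Δx = -4·3 + ½·8·3² = 24 m; v ends 20 m/s.
5–6 s: v starts 20 m/s; Δx = 20·1 + ½·-10·1² = 15 m; v ends 10 m/s.
x(6) = 5 + Σ Δx = 34 m.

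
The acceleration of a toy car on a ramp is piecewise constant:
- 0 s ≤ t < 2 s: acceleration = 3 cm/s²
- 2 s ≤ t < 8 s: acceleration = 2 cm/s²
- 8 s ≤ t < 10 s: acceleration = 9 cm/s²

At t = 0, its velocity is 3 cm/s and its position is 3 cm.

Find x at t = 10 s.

165 cm

On each constant-a segment, Δv = aΔt and Δx = v₀Δt + ½aΔt²; chain segment to segment.
0–2 s: v starts 3 cm/s; Δx = 3·2 + ½·3·2² = 12 cm; v ends 9 cm/s.
2–8 s: v starts 9 cm/s; Δx = 9·6 + ½·2·6² = 90 cm; v ends 21 cm/s.
8–10 s: v starts 21 cm/s; Δx = 21·2 + ½·9·2² = 60 cm; v ends 39 cm/s.
x(10) = 3 + Σ Δx = 165 cm.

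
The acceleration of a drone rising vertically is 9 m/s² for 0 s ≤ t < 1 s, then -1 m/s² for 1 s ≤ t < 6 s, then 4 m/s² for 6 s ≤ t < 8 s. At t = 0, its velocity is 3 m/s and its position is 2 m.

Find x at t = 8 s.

79 m

On each constant-a segment, Δv = aΔt and Δx = v₀Δt + ½aΔt²; chain segment to segment.
0–1 s: v starts 3 m/s; Δx = 3·1 + ½·9·1² = 7.5 m; v ends 12 m/s.
1–6 s: v starts 12 m/s; Δx = 12·5 + ½·-1·5² = 47.5 m; v ends 7 m/s.
6–8 s: v starts 7 m/s; Δx = 7·2 + ½·4·2² = 22 m; v ends 15 m/s.
x(8) = 2 + Σ Δx = 79 m.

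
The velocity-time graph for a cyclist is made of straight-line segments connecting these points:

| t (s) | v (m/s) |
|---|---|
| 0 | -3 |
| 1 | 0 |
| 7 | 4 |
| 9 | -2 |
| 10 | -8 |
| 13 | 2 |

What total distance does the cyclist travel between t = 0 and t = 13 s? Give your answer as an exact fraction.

961/30 m

Distance (not displacement) is the total path length: add the absolute areas under v-t.
0–1 s: |½(-3 + 0)(1)| = 1.5 m
1–7 s: |½(0 + 4)(6)| = 12 m
7–9 s: v = 0 at t = 25/3 s; triangle areas 8/3 + 2/3 = 10/3 m
9–10 s: |½(-2 + -8)(1)| = 5 m
10–13 s: v = 0 at t = 12.4 s; triangle areas 9.6 + 0.6 = 10.2 m
Total distance = 961/30 m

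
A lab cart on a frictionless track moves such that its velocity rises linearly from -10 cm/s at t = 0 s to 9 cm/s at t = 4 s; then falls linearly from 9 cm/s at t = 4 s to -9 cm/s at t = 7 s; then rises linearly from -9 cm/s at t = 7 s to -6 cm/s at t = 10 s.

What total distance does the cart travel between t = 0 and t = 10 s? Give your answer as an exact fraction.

1046/19 cm

Distance (not displacement) is the total path length: add the absolute areas under v-t.
0–4 s: v = 0 at t = 40/19 s; triangle areas 200/19 + 162/19 = 362/19 cm
4–7 s: v = 0 at t = 5.5 s; triangle areas 6.75 + 6.75 = 13.5 cm
7–10 s: |½(-9 + -6)(3)| = 22.5 cm
Total distance = 1046/19 cm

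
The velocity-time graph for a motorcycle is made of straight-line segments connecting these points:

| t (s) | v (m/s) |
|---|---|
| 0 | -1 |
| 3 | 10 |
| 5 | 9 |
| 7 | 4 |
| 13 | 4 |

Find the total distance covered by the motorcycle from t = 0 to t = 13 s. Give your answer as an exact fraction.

1535/22 m

Distance (not displacement) is the total path length: add the absolute areas under v-t.
0–3 s: v = 0 at t = 3/11 s; triangle areas 3/22 + 150/11 = 303/22 m
3–5 s: |½(10 + 9)(2)| = 19 m
5–7 s: |½(9 + 4)(2)| = 13 m
7–13 s: |4| × 6 = 24 m
Total distance = 1535/22 m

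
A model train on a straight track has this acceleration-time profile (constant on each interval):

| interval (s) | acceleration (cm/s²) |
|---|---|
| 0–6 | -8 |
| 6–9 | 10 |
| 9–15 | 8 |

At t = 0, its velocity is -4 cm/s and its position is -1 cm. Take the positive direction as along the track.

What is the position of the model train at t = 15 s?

-268 cm

On each constant-a segment, Δv = aΔt and Δx = v₀Δt + ½aΔt²; chain segment to segment.
0–6 s: v starts -4 cm/s; Δx = -4·6 + ½·-8·6² = -168 cm; v ends -52 cm/s.
6–9 s: v starts -52 cm/s; Δx = -52·3 + ½·10·3² = -111 cm; v ends -22 cm/s.
9–15 s: v starts -22 cm/s; Δx = -22·6 + ½·8·6² = 12 cm; v ends 26 cm/s.
x(15) = -1 + Σ Δx = -268 cm.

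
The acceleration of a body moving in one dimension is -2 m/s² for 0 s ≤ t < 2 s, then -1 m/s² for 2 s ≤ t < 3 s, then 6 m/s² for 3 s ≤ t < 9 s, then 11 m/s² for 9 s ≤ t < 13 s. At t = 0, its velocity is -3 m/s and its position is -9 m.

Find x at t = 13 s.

On each constant-a segment, Δv = aΔt and Δx = v₀Δt + ½aΔt²; chain segment to segment.
0–2 s: v starts -3 m/s; Δx = -3·2 + ½·-2·2² = -10 m; v ends -7 m/s.
2–3 s: v starts -7 m/s; Δx = -7·1 + ½·-1·1² = -7.5 m; v ends -8 m/s.
3–9 s: v starts -8 m/s; Δx = -8·6 + ½·6·6² = 60 m; v ends 28 m/s.
9–13 s: v starts 28 m/s; Δx = 28·4 + ½·11·4² = 200 m; v ends 72 m/s.
x(13) = -9 + Σ Δx = 233.5 m.

233.5 m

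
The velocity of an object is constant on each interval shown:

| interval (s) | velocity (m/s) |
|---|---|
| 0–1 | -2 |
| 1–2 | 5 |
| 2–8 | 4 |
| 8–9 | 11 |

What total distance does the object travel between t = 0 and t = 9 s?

Distance (not displacement) is the total path length: add the absolute areas under v-t.
0–1 s: |-2| × 1 = 2 m
1–2 s: |5| × 1 = 5 m
2–8 s: |4| × 6 = 24 m
8–9 s: |11| × 1 = 11 m
Total distance = 42 m

42 m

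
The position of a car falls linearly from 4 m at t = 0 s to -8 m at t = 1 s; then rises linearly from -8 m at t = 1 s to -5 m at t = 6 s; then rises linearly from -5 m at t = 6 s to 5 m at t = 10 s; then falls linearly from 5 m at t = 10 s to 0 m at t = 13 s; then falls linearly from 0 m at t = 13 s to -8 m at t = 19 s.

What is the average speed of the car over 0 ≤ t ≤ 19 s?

2 m/s

Average speed = (total path length)/(elapsed time); on a piecewise-linear x-t graph the path length is Σ|Δx|.
0–1 s: |Δx| = |-8 − 4| = 12 m
1–6 s: |Δx| = |-5 − -8| = 3 m
6–10 s: |Δx| = |5 − -5| = 10 m
10–13 s: |Δx| = |0 − 5| = 5 m
13–19 s: |Δx| = |-8 − 0| = 8 m
Total path = 38 m; average speed = 38/19 = 2 m/s.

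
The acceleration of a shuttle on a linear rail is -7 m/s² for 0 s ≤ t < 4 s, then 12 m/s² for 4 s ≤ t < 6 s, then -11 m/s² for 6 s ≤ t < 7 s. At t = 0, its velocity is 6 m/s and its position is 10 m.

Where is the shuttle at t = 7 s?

On each constant-a segment, Δv = aΔt and Δx = v₀Δt + ½aΔt²; chain segment to segment.
0–4 s: v starts 6 m/s; Δx = 6·4 + ½·-7·4² = -32 m; v ends -22 m/s.
4–6 s: v starts -22 m/s; Δx = -22·2 + ½·12·2² = -20 m; v ends 2 m/s.
6–7 s: v starts 2 m/s; Δx = 2·1 + ½·-11·1² = -3.5 m; v ends -9 m/s.
x(7) = 10 + Σ Δx = -45.5 m.

-45.5 m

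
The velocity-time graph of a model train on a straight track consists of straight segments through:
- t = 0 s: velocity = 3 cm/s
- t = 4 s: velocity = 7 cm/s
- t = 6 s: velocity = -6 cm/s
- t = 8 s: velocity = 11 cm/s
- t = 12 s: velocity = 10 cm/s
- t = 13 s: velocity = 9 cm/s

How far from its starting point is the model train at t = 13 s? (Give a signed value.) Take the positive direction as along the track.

77.5 cm

Displacement is the signed area under the v-t curve.
0–4 s: ½(3 + 7)(4) = 20 cm
4–6 s: ½(7 + -6)(2) = 1 cm
6–8 s: ½(-6 + 11)(2) = 5 cm
8–12 s: ½(11 + 10)(4) = 42 cm
12–13 s: ½(10 + 9)(1) = 9.5 cm
Net displacement = 77.5 cm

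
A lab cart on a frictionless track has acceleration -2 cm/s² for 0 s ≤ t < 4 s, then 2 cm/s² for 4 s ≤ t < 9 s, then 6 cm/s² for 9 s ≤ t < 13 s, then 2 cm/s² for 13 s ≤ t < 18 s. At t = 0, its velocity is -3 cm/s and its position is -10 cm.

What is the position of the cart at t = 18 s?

116 cm

On each constant-a segment, Δv = aΔt and Δx = v₀Δt + ½aΔt²; chain segment to segment.
0–4 s: v starts -3 cm/s; Δx = -3·4 + ½·-2·4² = -28 cm; v ends -11 cm/s.
4–9 s: v starts -11 cm/s; Δx = -11·5 + ½·2·5² = -30 cm; v ends -1 cm/s.
9–13 s: v starts -1 cm/s; Δx = -1·4 + ½·6·4² = 44 cm; v ends 23 cm/s.
13–18 s: v starts 23 cm/s; Δx = 23·5 + ½·2·5² = 140 cm; v ends 33 cm/s.
x(18) = -10 + Σ Δx = 116 cm.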